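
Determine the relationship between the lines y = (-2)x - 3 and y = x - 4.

Slope of line 1: m1 = -2
Slope of line 2: m2 = 1
m1 != m2 and m1*m2 = -2 != -1. Neither.

Neither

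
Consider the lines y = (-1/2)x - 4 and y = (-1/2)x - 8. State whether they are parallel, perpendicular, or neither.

Slope of line 1: m1 = -1/2
Slope of line 2: m2 = -1/2
Two lines are parallel if and only if they have equal slopes (or both are vertical).
Here m1 = m2 = -1/2, confirming the lines are parallel.

Parallel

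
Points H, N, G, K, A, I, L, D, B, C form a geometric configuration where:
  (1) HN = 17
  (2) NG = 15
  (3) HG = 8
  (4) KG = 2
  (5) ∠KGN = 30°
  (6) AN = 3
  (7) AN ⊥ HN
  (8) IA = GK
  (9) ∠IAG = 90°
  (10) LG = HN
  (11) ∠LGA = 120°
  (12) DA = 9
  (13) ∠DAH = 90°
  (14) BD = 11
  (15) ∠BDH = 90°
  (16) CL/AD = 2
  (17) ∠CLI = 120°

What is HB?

Step 1: By the law of cosines on triangle HNA: HA² = 17² + 3² − 2·17·3·cos(90°) = 298, so HA ≈ 17.26.
Step 2: By the law of cosines on triangle DAH: DH² = 9² + 17.26² − 2·9·17.26·cos(90°) = 379, so DH ≈ 19.47.
Step 3: By the law of cosines on triangle HDB: HB² = 19.47² + 11² − 2·19.47·11·cos(90°) = 500, so HB = 10·√5.

Therefore, the length of HB = 10·√5.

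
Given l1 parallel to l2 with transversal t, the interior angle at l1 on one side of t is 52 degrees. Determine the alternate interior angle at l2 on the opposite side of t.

Alternate interior angles formed by parallel lines and a transversal are equal.
The given angle is 52 degrees.
The alternate interior angle = 52 degrees.

52 degrees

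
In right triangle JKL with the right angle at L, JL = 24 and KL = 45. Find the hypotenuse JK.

By the Pythagorean theorem: JK^2 = JL^2 + KL^2
JK^2 = 24^2 + 45^2 = 576 + 2025 = 2601
JK = sqrt(2601) = 51

51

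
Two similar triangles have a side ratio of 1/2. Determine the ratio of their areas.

Area scales with the square of linear dimensions. If every length is multiplied by 1/2, then the area is multiplied by (1/2)^2 = 1/4.
The area ratio is 1:4.

1:4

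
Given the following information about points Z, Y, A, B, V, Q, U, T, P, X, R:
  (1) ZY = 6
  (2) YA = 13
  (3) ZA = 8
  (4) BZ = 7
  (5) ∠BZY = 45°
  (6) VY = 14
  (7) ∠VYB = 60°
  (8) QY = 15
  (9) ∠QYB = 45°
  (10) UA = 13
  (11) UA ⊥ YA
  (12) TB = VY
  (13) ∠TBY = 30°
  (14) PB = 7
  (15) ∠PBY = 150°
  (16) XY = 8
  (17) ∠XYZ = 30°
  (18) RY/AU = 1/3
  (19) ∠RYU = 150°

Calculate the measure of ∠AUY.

Step 1: By the law of cosines on triangle UAY: UY² = 13² + 13² − 2·13·13·cos(90°) = 338, so UY = 13·√2.
Step 2: By the inverse law of cosines on triangle AUY: cos(∠AUY) = (13² + (13·√2)² − 13²) / (2·13·13·√2) = 338/478 = 0.7071, so ∠AUY = 45°.

Therefore, the measure of angle ∠AUY = 45°.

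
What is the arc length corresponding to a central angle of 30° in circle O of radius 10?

Arc length = 2πr × θ/360
= 2π × 10 × 1/12
= 5*pi/3

5*pi/3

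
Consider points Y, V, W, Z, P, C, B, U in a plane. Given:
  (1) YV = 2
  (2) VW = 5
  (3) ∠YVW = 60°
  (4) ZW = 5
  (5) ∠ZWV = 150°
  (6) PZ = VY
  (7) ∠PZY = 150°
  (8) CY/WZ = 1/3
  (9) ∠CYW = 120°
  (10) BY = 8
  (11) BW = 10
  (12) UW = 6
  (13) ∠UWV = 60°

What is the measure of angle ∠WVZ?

Step 1: By the law of cosines on triangle VWZ: VZ² = 5² + 5² − 2·5·5·cos(150°) = 93.3, so VZ ≈ 9.66.
Step 2: By the inverse law of cosines on triangle WVZ: cos(∠WVZ) = (5² + 9.66² − 5²) / (2·5·9.66) = 93.3/96.59 = 0.9659, so ∠WVZ = 15°.

Therefore, the measure of angle ∠WVZ = 15°.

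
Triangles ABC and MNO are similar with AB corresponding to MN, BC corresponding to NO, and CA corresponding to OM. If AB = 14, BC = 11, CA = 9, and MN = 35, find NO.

k = 35/14 = 5/2. NO = 5/2 * 11 = 55/2.

55/2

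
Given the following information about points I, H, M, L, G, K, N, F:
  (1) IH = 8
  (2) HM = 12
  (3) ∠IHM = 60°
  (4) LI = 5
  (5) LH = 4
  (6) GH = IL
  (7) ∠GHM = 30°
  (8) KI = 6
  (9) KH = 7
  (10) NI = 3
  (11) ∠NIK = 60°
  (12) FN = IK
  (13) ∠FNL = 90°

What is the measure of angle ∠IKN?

Step 1: By the law of cosines on triangle KIN: KN² = 6² + 3² − 2·6·3·cos(60°) = 27, so KN = 3·√3.
Step 2: By the inverse law of cosines on triangle IKN: cos(∠IKN) = (6² + (3·√3)² − 3²) / (2·6·3·√3) = 54/62.35 = 0.866, so ∠IKN = 30°.

Therefore, the measure of angle ∠IKN = 30°.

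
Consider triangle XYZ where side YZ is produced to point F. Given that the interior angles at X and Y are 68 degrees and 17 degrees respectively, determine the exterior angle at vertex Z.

The interior angle at Z is 180 - 68 - 17 = 95 degrees.
The exterior angle and interior angle at Z are supplementary:
Exterior angle = 180 - 95 = 85 degrees.

85 degrees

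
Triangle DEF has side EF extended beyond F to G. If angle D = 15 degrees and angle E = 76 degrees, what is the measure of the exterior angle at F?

By the exterior angle theorem, an exterior angle of a triangle equals the sum of the two remote interior angles.
Exterior angle = angle D + angle E
Exterior angle = 15 + 76 = 91 degrees

91 degrees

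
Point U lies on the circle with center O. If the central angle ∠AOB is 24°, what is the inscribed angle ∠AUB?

An inscribed angle intercepts an arc from a point on the circle, while the central angle intercepts the same arc from the center.
The inscribed angle is always half the central angle: 24° / 2 = 12°.

12°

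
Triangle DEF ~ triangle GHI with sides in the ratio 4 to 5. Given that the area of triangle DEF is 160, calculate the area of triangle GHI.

For similar figures, the area ratio equals the square of the side ratio.
Side ratio (DEF to GHI) = 4:5, so area ratio = 4^2:5^2 = 16:25.
If the area of DEF is 160, then the area of GHI = 160 * (25/16) = 250.

250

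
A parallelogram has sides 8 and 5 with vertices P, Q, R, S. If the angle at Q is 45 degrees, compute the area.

Area = a * b * sin(theta)
Area = 8 * 5 * sin(45 degrees)
Area = 40 * sqrt(2)/2
Area = 20*sqrt(2)

20*sqrt(2)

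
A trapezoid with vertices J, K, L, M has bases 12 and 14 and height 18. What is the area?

Area of a trapezoid = (base1 + base2) * height / 2
Area = (12 + 14) * 18 / 2
Area = 26 * 18 / 2
Area = 468 / 2
Area = 234

234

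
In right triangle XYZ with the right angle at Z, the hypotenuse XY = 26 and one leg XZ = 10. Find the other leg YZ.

By the Pythagorean theorem: YZ^2 = XY^2 - XZ^2
YZ^2 = 26^2 - 10^2 = 676 - 100 = 576
YZ = sqrt(576) = 24

24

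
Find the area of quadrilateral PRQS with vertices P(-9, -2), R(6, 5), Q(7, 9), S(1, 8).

Using the Shoelace formula for a quadrilateral (vertices in order):
Area = (1/2)|sum of (x_i * y_(i+1) - x_(i+1) * y_i)|
Terms: (-9*5 - 6*-2) = -33, (6*9 - 7*5) = 19, (7*8 - 1*9) = 47, (1*-2 - -9*8) = 70
Sum = 103
Area = (1/2)(103) = 103/2

103/2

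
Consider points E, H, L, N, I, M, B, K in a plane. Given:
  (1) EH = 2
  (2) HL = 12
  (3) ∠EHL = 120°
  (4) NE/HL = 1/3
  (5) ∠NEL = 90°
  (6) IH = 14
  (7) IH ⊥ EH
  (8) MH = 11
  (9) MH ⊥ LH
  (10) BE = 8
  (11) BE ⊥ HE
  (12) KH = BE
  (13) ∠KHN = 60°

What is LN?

From the given relations: NE = 1/3·HL = 1/3·12 = 4.
Step 1: By the law of cosines on triangle LHE: LE² = 12² + 2² − 2·12·2·cos(120°) = 172, so LE = 2·√43.
Step 2: By the law of cosines on triangle LEN: LN² = (2·√43)² + 4² − 2·2·√43·4·cos(90°) = 188, so LN = 2·√47.

Therefore, the length of LN = 2·√47.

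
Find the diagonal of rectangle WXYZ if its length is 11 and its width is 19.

Using the Pythagorean theorem:
d² = 11² + 19² = 121 + 361 = 482
d = sqrt(482)

sqrt(482)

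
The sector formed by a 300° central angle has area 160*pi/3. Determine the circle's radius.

r² = 360 × 160*pi/3 / (π × 300) = 64, so r = 8.

8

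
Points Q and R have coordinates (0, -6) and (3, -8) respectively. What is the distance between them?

d = sqrt((3 - 0)^2 + (-8 - -6)^2)
d = sqrt(3^2 + -2^2)
d = sqrt(9 + 4)
d = sqrt(13)

sqrt(13)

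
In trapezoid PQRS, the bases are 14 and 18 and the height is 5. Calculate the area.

Area of a trapezoid = (base1 + base2) * height / 2
Area = (14 + 18) * 5 / 2
Area = 32 * 5 / 2
Area = 160 / 2
Area = 80

80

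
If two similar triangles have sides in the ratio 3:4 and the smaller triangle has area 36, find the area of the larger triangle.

For similar figures, the area ratio equals the square of the side ratio.
Side ratio (the smaller triangle to the larger triangle) = 3:4, so area ratio = 3^2:4^2 = 9:16.
If the area of the smaller triangle is 36, then the area of the larger triangle = 36 * (16/9) = 64.

64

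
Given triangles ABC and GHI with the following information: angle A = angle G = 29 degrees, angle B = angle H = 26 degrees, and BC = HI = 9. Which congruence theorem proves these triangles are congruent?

Consider the given information: angle A = angle G = 29 degrees, angle B = angle H = 26 degrees, and BC = HI = 9
This is not ASA or HL: ASA requires two angles and the side between them. HL only applies to right triangles with matching hypotenuse and leg.
The correct criterion is AAS. Two pairs of corresponding angles and a non-included side are equal (Angle-Angle-Side).

AAS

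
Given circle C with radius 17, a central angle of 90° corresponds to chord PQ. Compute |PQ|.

Chord length = 2r sin(θ/2)
= 2 × 17 × sin(90°/2)
= 2 × 17 × sin(45°)
= 17*sqrt(2)

17*sqrt(2)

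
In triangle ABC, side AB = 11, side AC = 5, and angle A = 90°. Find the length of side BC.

The included angle is 90°, so the triangle is right-angled at A. The opposite side BC is the hypotenuse.
By the Pythagorean theorem: BC = sqrt(11^2 + 5^2) = sqrt(146) = sqrt(146).

sqrt(146)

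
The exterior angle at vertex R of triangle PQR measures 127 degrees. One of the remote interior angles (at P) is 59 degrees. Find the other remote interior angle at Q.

angle Q = 127 - 59 = 68 degrees (exterior angle theorem).

68 degrees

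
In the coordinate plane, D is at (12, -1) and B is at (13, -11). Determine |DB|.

d = sqrt((1)^2 + (-10)^2) = sqrt(101)

sqrt(101)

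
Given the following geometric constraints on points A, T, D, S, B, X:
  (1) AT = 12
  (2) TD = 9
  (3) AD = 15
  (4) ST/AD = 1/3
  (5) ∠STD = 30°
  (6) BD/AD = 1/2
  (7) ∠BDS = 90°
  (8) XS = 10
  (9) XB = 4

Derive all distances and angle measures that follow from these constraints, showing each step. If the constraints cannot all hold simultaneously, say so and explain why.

The constraints are consistent.

From the given relations:
  ST = 1/3·AD = 1/3·15 = 5
  BD = 1/2·AD = 1/2·15 ≈ 7.5

Step 1: From DT = 9, TS = 5, and ∠DTS = 30°, by the law of cosines:
  DS² = DT² + TS² - 2·DT·TS·cos(30°) = 81 + 25 - 77.94 = 28.06
  DS ≈ 5.3

Step 2: From AD = 15, AT = 12, DT = 9, by the inverse law of cosines:
  cos(∠DAT) = (AD² + AT² - DT²) / (2·AD·AT)
  ∠DAT = 36.87°

Step 3: From TA = 12, TD = 9, AD = 15, by the inverse law of cosines:
  cos(∠ATD) = (TA² + TD² - AD²) / (2·TA·TD)
  ∠ATD = 90°

Step 4: From DA = 15, DT = 9, AT = 12, by the inverse law of cosines:
  cos(∠ADT) = (DA² + DT² - AT²) / (2·DA·DT)
  ∠ADT = 53.13°

Step 5: From SD = 5.3, DB = 7.5, and ∠SDB = 90°, by the law of cosines:
  SB² = SD² + DB² - 2·SD·DB·cos(90°) = 28.06 + 56.25 - 0 = 84.31
  SB ≈ 9.18

Step 6: From DS = 5.3, DT = 9, ST = 5, by the inverse law of cosines:
  cos(∠SDT) = (DS² + DT² - ST²) / (2·DS·DT)
  ∠SDT = 28.16°

Step 7: From SD = 5.3, ST = 5, DT = 9, by the inverse law of cosines:
  cos(∠DST) = (SD² + ST² - DT²) / (2·SD·ST)
  ∠DST = 121.84°

Step 8: From SB = 9.18, SD = 5.3, BD = 7.5, by the inverse law of cosines:
  cos(∠BSD) = (SB² + SD² - BD²) / (2·SB·SD)
  ∠BSD = 54.77°

Step 9: From SB = 9.18, SX = 10, BX = 4, by the inverse law of cosines:
  cos(∠BSX) = (SB² + SX² - BX²) / (2·SB·SX)
  ∠BSX = 23.58°

Step 10: From BD = 7.5, BS = 9.18, DS = 5.3, by the inverse law of cosines:
  cos(∠DBS) = (BD² + BS² - DS²) / (2·BD·BS)
  ∠DBS = 35.23°

Step 11: From BS = 9.18, BX = 4, SX = 10, by the inverse law of cosines:
  cos(∠SBX) = (BS² + BX² - SX²) / (2·BS·BX)
  ∠SBX = 89.76°

Step 12: From XB = 4, XS = 10, BS = 9.18, by the inverse law of cosines:
  cos(∠BXS) = (XB² + XS² - BS²) / (2·XB·XS)
  ∠BXS = 66.66°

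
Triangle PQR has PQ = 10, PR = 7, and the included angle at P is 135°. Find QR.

Law of cosines: QR^2 = 10^2 + 7^2 - 2(10)(7)cos(135°) = 70*sqrt(2) + 149, so QR = sqrt(70*sqrt(2) + 149).

sqrt(70*sqrt(2) + 149)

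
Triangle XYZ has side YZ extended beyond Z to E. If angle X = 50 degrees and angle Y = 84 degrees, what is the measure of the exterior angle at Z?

Exterior angle = 50 + 84 = 134 degrees (exterior angle theorem).

134 degrees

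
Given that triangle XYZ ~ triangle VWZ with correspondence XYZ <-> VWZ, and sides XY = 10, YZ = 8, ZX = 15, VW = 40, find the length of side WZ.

Similar triangles have proportional sides. Setting up the proportion:
VW / XY = WZ / YZ
40 / 10 = WZ / 8
WZ = 8 * 40 / 10 = 32.

32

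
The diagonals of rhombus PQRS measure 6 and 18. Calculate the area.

Area of a rhombus = (d1 * d2) / 2
Area = (6 * 18) / 2
Area = 108 / 2
Area = 54

54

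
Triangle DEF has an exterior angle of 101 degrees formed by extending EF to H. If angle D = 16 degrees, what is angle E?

By the exterior angle theorem: exterior angle = sum of remote interior angles.
101 = 16 + angle E
angle E = 101 - 16 = 85 degrees

85 degrees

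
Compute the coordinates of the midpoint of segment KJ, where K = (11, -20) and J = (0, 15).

The midpoint is the average of the coordinates:
x: (11 + 0)/2 = 11/2
y: (-20 + 15)/2 = -5/2
Midpoint = (11/2, -5/2)

(11/2, -5/2)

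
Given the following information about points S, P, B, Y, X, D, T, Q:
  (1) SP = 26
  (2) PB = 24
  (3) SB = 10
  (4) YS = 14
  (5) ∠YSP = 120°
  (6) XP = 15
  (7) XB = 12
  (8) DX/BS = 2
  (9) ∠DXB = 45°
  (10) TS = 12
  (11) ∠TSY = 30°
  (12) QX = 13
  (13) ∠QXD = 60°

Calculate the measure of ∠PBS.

Step 1: By the inverse law of cosines on triangle PBS: cos(∠PBS) = (24² + 10² − 26²) / (2·24·10) = 0/480 = 0, so ∠PBS = 90°.

Therefore, the measure of angle ∠PBS = 90°.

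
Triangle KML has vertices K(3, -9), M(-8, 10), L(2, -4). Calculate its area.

The Shoelace formula computes the area from vertex coordinates by summing cross products.
For vertices (3,-9), (-8,10), (2,-4):
Signed sum = 3*10 - -8*-9 + -8*-4 - 2*10 + 2*-9 - 3*-4
= -42 + 12 + -6 = -36
Area = (1/2)|-36| = 18.

18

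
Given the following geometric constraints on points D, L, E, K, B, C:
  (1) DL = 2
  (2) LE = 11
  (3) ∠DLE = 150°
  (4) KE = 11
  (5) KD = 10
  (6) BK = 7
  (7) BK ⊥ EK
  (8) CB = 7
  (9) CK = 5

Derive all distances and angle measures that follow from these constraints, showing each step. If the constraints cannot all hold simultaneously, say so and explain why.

The constraints are consistent.

Step 1: From DL = 2, LE = 11, and ∠DLE = 150°, by the law of cosines:
  DE² = DL² + LE² - 2·DL·LE·cos(150°) = 4 + 121 + 38.11 = 163.1
  DE ≈ 12.77

Step 2: From EK = 11, KB = 7, and ∠EKB = 90°, by the law of cosines:
  EB² = EK² + KB² - 2·EK·KB·cos(90°) = 121 + 49 - 0 = 170
  EB = √170

Step 3: From KB = 7, KC = 5, BC = 7, by the inverse law of cosines:
  cos(∠BKC) = (KB² + KC² - BC²) / (2·KB·KC)
  ∠BKC = 69.08°

Step 4: From BC = 7, BK = 7, CK = 5, by the inverse law of cosines:
  cos(∠CBK) = (BC² + BK² - CK²) / (2·BC·BK)
  ∠CBK = 41.85°

Step 5: From CB = 7, CK = 5, BK = 7, by the inverse law of cosines:
  cos(∠BCK) = (CB² + CK² - BK²) / (2·CB·CK)
  ∠BCK = 69.08°

Step 6: From DE = 12.77, DK = 10, EK = 11, by the inverse law of cosines:
  cos(∠EDK) = (DE² + DK² - EK²) / (2·DE·DK)
  ∠EDK = 56.2°

Step 7: From DE = 12.77, DL = 2, EL = 11, by the inverse law of cosines:
  cos(∠EDL) = (DE² + DL² - EL²) / (2·DE·DL)
  ∠EDL = 25.51°

Step 8: From EB = √170, EK = 11, BK = 7, by the inverse law of cosines:
  cos(∠BEK) = (EB² + EK² - BK²) / (2·EB·EK)
  ∠BEK = 32.47°

Step 9: From ED = 12.77, EK = 11, DK = 10, by the inverse law of cosines:
  cos(∠DEK) = (ED² + EK² - DK²) / (2·ED·EK)
  ∠DEK = 49.06°

Step 10: From ED = 12.77, EL = 11, DL = 2, by the inverse law of cosines:
  cos(∠DEL) = (ED² + EL² - DL²) / (2·ED·EL)
  ∠DEL = 4.49°

Step 11: From KD = 10, KE = 11, DE = 12.77, by the inverse law of cosines:
  cos(∠DKE) = (KD² + KE² - DE²) / (2·KD·KE)
  ∠DKE = 74.74°

Step 12: From BE = √170, BK = 7, EK = 11, by the inverse law of cosines:
  cos(∠EBK) = (BE² + BK² - EK²) / (2·BE·BK)
  ∠EBK = 57.53°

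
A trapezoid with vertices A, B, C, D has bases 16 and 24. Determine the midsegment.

The midsegment (median) of a trapezoid connects the midpoints of the non-parallel sides.
Its length is the average of the two bases: (16 + 24) / 2 = 20.

20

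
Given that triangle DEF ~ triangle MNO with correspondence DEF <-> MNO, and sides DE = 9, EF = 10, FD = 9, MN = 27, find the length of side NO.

k = 27/9 = 3. NO = 3 * 10 = 30.

30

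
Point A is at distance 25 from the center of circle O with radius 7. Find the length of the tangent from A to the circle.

The tangent, radius, and line from the external point to the center form a right triangle.
The right angle is where the tangent meets the radius.
By the Pythagorean theorem: tangent² + 7² = 25²
tangent² = 625 - 49 = 576
tangent = 24

24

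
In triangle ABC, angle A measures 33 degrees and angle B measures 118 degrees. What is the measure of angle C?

angle C = 180 - 33 - 118 = 29 degrees.

29 degrees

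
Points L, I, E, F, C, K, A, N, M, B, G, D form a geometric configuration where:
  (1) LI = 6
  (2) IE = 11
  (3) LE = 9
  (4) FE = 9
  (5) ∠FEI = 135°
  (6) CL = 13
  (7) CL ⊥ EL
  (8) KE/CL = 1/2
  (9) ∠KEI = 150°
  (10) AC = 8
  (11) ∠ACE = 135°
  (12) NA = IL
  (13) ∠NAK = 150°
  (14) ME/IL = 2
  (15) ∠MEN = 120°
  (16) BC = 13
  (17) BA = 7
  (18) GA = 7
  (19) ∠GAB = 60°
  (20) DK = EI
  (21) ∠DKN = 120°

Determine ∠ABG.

Step 1: By the law of cosines on triangle BAG: BG² = 7² + 7² − 2·7·7·cos(60°) = 49, so BG = 7.
Step 2: By the inverse law of cosines on triangle ABG: cos(∠ABG) = (7² + 7² − 7²) / (2·7·7) = 49/98 = 0.5, so ∠ABG = 60°.

Therefore, the measure of angle ∠ABG = 60°.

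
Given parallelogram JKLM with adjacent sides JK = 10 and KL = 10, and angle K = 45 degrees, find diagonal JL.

Using the law of cosines:
d^2 = 10^2 + 10^2 - 2(10)(10)cos(45 degrees)
d^2 = 100 + 100 - 200*sqrt(2)/2
d^2 = 200 - 100*sqrt(2)
d = 10*sqrt(2 - sqrt(2))

10*sqrt(2 - sqrt(2))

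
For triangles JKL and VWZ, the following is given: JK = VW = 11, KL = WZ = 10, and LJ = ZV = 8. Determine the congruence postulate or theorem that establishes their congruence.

The given information matches SSS: All three pairs of corresponding sides are equal (Side-Side-Side).

SSS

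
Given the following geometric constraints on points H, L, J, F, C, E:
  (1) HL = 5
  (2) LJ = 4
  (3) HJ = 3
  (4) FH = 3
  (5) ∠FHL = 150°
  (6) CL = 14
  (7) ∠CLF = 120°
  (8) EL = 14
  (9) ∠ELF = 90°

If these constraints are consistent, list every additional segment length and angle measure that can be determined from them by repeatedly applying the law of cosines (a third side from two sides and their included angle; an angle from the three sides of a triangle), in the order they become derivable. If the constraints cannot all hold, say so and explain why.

The constraints are consistent. Derivable facts, in order:
After 1 step:
- LF ≈ 7.74
- ∠HJL = 90°
- ∠HLJ = 36.87°
- ∠JHL = 53.13°
After 2 steps:
- FC ≈ 19.09
- FE ≈ 16
- ∠FLH = 11.17°
- ∠HFL = 18.83°
After 3 steps:
- ∠CFL = 39.43°
- ∠EFL = 61.05°
- ∠FCL = 20.57°
- ∠FEL = 28.95°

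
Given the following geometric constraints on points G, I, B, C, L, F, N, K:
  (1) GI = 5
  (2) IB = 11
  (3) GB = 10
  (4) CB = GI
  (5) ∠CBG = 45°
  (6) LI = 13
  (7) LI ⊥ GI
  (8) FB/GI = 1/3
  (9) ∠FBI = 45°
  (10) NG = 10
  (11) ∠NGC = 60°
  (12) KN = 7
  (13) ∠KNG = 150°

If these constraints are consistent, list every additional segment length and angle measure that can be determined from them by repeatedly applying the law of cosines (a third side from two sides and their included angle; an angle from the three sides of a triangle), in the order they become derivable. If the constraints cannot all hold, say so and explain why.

The constraints are consistent. Derivable facts, in order:
After 1 step:
- GC ≈ 7.37
- GK ≈ 16.44
- GL = √194
- IF ≈ 9.89
- ∠BGI = 87.71°
- ∠BIG = 65.28°
- ∠GBI = 27.01°
After 2 steps:
- CN ≈ 8.98
- ∠BCG = 106.32°
- ∠BFI = 128.16°
- ∠BGC = 28.68°
- ∠BIF = 6.84°
- ∠GKN = 17.71°
- ∠GLI = 21.04°
- ∠IGL = 68.96°
- ∠KGN = 12.29°
After 3 steps:
- ∠CNG = 45.29°
- ∠GCN = 74.71°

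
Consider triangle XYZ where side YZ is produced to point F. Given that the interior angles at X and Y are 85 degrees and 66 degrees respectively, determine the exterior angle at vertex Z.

By the exterior angle theorem, an exterior angle of a triangle equals the sum of the two remote interior angles.
Exterior angle = angle X + angle Y
Exterior angle = 85 + 66 = 151 degrees

151 degrees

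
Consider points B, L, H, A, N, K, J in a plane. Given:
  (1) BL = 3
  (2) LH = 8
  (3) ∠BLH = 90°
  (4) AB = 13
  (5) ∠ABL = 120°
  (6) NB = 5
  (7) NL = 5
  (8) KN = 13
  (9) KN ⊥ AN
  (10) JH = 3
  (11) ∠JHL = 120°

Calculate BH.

Step 1: By the law of cosines on triangle BLH: BH² = 3² + 8² − 2·3·8·cos(90°) = 73, so BH = √73.

Therefore, the length of BH = √73.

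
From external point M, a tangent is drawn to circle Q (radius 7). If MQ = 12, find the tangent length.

The tangent, radius, and line from the external point to the center form a right triangle.
The right angle is where the tangent meets the radius.
By the Pythagorean theorem: tangent² + 7² = 12²
tangent² = 144 - 49 = 95
tangent = sqrt(95)

sqrt(95)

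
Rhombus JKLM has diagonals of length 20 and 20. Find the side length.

Half-diagonals are 10 and 10. side = sqrt(10^2 + 10^2) = sqrt(200) = 10*sqrt(2)

10*sqrt(2)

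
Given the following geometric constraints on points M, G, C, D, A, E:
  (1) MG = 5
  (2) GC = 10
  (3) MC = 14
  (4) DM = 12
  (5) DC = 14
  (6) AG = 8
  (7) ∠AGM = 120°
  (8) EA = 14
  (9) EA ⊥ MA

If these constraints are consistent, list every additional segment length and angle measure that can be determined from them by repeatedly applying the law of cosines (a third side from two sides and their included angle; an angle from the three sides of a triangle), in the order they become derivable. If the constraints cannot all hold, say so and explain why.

The constraints are consistent. Derivable facts, in order:
After 1 step:
- MA = √129
- ∠CDM = 64.62°
- ∠CGM = 135.23°
- ∠CMD = 64.62°
- ∠CMG = 30.2°
- ∠DCM = 50.75°
- ∠GCM = 14.57°
After 2 steps:
- ME = 5·√13
- ∠AMG = 37.59°
- ∠GAM = 22.41°
After 3 steps:
- ∠AEM = 39.05°
- ∠AME = 50.95°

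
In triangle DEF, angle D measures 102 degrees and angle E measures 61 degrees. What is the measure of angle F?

The interior angles sum to 180°: angle F = 180 - 102 - 61 = 17°.
The triangle is obtuse (angles 102°, 61°, 17°).

17 degrees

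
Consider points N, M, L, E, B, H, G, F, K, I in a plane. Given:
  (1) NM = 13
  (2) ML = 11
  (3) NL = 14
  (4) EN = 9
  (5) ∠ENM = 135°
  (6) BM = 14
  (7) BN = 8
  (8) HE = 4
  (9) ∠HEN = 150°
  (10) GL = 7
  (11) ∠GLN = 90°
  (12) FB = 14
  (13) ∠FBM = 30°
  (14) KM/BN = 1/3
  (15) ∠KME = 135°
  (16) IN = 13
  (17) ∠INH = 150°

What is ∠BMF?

Step 1: By the law of cosines on triangle MBF: MF² = 14² + 14² − 2·14·14·cos(30°) = 52.52, so MF ≈ 7.25.
Step 2: By the inverse law of cosines on triangle BMF: cos(∠BMF) = (14² + 7.25² − 14²) / (2·14·7.25) = 52.52/202.91 = 0.2588, so ∠BMF = 75°.

Therefore, the measure of angle ∠BMF = 75°.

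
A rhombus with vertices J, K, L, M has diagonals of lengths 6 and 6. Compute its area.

Area = (6 * 6) / 2 = 36 / 2 = 18

18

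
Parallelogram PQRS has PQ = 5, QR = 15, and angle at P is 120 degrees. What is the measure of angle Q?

Consecutive angles are supplementary: angle Q = 180 - 120 = 60 degrees.

60 degrees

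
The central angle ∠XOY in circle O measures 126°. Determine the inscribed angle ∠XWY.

An inscribed angle intercepts an arc from a point on the circle, while the central angle intercepts the same arc from the center.
The inscribed angle is always half the central angle: 126° / 2 = 63°.

63°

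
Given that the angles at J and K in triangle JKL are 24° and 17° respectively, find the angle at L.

angle L = 180 - 24 - 17 = 139 degrees.

139 degrees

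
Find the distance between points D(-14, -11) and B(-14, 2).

d = sqrt((-14 - -14)^2 + (2 - -11)^2)
d = sqrt(0^2 + 13^2)
d = sqrt(0 + 169)
d = sqrt(169) = 13

13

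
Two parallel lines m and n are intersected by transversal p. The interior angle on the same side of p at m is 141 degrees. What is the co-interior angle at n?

Co-interior angles (same-side interior) formed by parallel lines and a transversal are supplementary (sum to 180 degrees).
The given angle is 141 degrees.
The co-interior angle = 180 - 141 = 39 degrees.

39 degrees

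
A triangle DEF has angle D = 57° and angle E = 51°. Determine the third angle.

Let angle F = x. Then 57 + 51 + x = 180.
x = 180 - 108 = 72 degrees.

72 degrees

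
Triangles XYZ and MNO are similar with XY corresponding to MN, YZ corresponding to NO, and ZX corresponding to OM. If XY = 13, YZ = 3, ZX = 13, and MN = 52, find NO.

Since the triangles are similar, the ratio of corresponding sides is constant.
Scale factor k = MN / XY = 52 / 13 = 4
NO = k * YZ = 4 * 3 = 12

12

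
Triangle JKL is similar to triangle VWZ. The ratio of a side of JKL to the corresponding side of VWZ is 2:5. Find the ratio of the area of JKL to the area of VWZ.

Area ratio = (side ratio)^2 = (2/5)^2 = 4:25.

4:25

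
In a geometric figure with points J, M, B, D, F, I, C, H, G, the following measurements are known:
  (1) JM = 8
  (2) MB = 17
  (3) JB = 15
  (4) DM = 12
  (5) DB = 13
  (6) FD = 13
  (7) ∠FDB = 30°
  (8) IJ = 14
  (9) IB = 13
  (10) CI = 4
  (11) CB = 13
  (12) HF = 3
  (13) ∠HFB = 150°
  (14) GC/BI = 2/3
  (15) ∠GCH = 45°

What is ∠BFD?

Step 1: By the law of cosines on triangle FDB: FB² = 13² + 13² − 2·13·13·cos(30°) = 45.28, so FB ≈ 6.73.
Step 2: By the inverse law of cosines on triangle BFD: cos(∠BFD) = (6.73² + 13² − 13²) / (2·6.73·13) = 45.28/174.96 = 0.2588, so ∠BFD = 75°.

Therefore, the measure of angle ∠BFD = 75°.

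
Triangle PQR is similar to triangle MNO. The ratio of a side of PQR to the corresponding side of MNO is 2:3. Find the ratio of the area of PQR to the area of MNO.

Area scales with the square of linear dimensions. If every length is multiplied by 2/3, then the area is multiplied by (2/3)^2 = 4/9.
The area ratio is 4:9.

4:9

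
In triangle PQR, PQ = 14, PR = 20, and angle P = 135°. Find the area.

Area = (1/2) * PQ * PR * sin(P)
Area = (1/2) * 14 * 20 * sin(135°)
Area = (1/2) * 14 * 20 * sqrt(2)/2
Area = 70*sqrt(2)

70*sqrt(2)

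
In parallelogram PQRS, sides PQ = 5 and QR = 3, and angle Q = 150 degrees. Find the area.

The area of a parallelogram equals the product of two adjacent sides times the sine of the included angle.
This is because the height equals 3 * sin(150°) = 3/2.
Area = 5 * 3/2 = 15/2

15/2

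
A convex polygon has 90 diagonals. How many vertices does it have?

Using d = n(n - 3)/2, we solve 90 = n(n - 3)/2.
So n(n - 3) = 180.
Testing n = 15: 15 * 12 = 180 = 180. Correct.
The polygon has 15 sides.

15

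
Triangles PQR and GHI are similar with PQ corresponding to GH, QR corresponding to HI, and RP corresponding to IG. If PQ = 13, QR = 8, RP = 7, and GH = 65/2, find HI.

Since the triangles are similar, the ratio of corresponding sides is constant.
Scale factor k = GH / PQ = 65/2 / 13 = 5/2
HI = k * QR = 5/2 * 8 = 20

20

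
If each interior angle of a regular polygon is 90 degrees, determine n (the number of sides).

The exterior angle is the supplement of the interior angle: 180 - 90 = 90 degrees.
Since the exterior angles of any convex polygon sum to 360 degrees, the number of sides is 360 / 90 = 4.

4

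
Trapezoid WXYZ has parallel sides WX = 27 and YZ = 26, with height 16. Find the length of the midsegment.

midsegment = (27 + 26) / 2 = 53 / 2 = 53/2

53/2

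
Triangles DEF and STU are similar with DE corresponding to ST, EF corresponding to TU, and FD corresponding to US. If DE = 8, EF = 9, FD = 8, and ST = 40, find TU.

Since the triangles are similar, the ratio of corresponding sides is constant.
Scale factor k = ST / DE = 40 / 8 = 5
TU = k * EF = 5 * 9 = 45

45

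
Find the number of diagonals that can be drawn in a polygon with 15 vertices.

Total line segments between 15 vertices = C(15,2) = 105.
Subtract the 15 sides: 105 - 15 = 90 diagonals.

90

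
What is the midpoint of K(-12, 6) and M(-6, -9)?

The midpoint is the average of the coordinates:
x: (-12 + -6)/2 = -9
y: (6 + -9)/2 = -3/2
Midpoint = (-9, -3/2)

(-9, -3/2)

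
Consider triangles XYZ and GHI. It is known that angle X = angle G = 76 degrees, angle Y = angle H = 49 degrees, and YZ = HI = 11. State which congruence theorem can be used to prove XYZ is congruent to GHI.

The given information provides:
angle X = angle G = 76 degrees, angle Y = angle H = 49 degrees, and YZ = HI = 11
This matches the AAS congruence theorem.
Two pairs of corresponding angles and a non-included side are equal (Angle-Angle-Side).

AAS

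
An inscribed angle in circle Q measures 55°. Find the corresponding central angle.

Central angle = 2 × 55° = 110° (inscribed angle theorem).

110°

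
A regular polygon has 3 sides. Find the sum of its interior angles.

The sum of interior angles of an n-sided polygon is (n - 2) * 180.
For n = 3: (3 - 2) * 180 = 1 * 180 = 180 degrees.

180 degrees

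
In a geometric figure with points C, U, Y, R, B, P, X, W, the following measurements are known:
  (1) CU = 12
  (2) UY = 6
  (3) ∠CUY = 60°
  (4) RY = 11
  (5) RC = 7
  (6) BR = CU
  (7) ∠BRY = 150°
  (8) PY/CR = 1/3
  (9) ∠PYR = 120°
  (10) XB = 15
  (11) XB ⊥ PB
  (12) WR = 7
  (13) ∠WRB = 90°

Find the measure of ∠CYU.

Step 1: By the law of cosines on triangle YUC: YC² = 6² + 12² − 2·6·12·cos(60°) = 108, so YC = 6·√3.
Step 2: By the inverse law of cosines on triangle CYU: cos(∠CYU) = ((6·√3)² + 6² − 12²) / (2·6·√3·6) = 0/124.71 = 0, so ∠CYU = 90°.

Therefore, the measure of angle ∠CYU = 90°.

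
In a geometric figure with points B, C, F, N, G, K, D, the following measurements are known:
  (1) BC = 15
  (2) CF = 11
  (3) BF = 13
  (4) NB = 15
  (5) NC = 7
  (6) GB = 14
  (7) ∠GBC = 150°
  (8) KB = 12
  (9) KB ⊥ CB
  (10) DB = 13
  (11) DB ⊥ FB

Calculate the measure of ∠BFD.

Step 1: By the law of cosines on triangle FBD: FD² = 13² + 13² − 2·13·13·cos(90°) = 338, so FD = 13·√2.
Step 2: By the inverse law of cosines on triangle BFD: cos(∠BFD) = (13² + (13·√2)² − 13²) / (2·13·13·√2) = 338/478 = 0.7071, so ∠BFD = 45°.

Therefore, the measure of angle ∠BFD = 45°.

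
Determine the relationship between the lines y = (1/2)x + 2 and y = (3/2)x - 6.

Slope of line 1: m1 = 1/2
Slope of line 2: m2 = 3/2
m1 != m2 and m1*m2 = 3/4 != -1. Neither.

Neither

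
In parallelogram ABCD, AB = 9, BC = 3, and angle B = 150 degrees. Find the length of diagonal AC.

The diagonal of a parallelogram can be found by treating two adjacent sides and the diagonal as a triangle.
Applying the law of cosines with sides 9, 3 and included angle 150°:
d^2 = 81 + 9 - 54*cos(150°) = 27*sqrt(3) + 90
d = 3*sqrt(3*sqrt(3) + 10)

3*sqrt(3*sqrt(3) + 10)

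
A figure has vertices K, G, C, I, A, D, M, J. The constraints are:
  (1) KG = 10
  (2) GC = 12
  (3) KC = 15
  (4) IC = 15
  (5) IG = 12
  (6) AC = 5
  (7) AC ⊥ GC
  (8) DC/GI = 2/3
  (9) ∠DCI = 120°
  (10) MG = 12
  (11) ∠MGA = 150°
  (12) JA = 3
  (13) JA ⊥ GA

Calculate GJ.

Step 1: By the law of cosines on triangle GCA: GA² = 12² + 5² − 2·12·5·cos(90°) = 169, so GA = 13.
Step 2: By the law of cosines on triangle GAJ: GJ² = 13² + 3² − 2·13·3·cos(90°) = 178, so GJ = √178.

Therefore, the length of GJ = √178.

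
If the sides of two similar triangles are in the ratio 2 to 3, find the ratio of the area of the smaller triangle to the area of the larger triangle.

The ratio of areas of similar triangles equals the square of the side ratio.
Side ratio = 2:3
Area ratio = (2/3)^2 = 4/9 = 4:9

4:9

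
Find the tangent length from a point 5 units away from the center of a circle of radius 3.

The tangent, radius, and line from the external point to the center form a right triangle.
The right angle is where the tangent meets the radius.
By the Pythagorean theorem: tangent² + 3² = 5²
tangent² = 25 - 9 = 16
tangent = 4

4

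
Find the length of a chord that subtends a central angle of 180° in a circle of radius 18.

Chord length = 2r sin(θ/2)
= 2 × 18 × sin(180°/2)
= 2 × 18 × sin(90°)
= 36

36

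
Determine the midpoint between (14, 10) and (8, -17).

M = ((x₁ + x₂)/2, (y₁ + y₂)/2)
= ((14 + 8)/2, (10 + -17)/2)
= (22/2, -7/2) = (11, -7/2)

(11, -7/2)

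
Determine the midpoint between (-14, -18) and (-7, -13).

The midpoint is the point halfway along the segment.
Move half the horizontal distance: -14 + (-7 - -14)/2 = -14 + 7/2 = -21/2
Move half the vertical distance: -18 + (-13 - -18)/2 = -18 + 5/2 = -31/2
Midpoint = (-21/2, -31/2)

(-21/2, -31/2)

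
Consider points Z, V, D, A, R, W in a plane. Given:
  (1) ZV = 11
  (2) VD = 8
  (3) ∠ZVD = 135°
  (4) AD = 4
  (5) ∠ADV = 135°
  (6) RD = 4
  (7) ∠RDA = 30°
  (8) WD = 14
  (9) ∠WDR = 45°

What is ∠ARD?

Step 1: By the law of cosines on triangle RDA: RA² = 4² + 4² − 2·4·4·cos(30°) = 4.29, so RA ≈ 2.07.
Step 2: By the inverse law of cosines on triangle ARD: cos(∠ARD) = (2.07² + 4² − 4²) / (2·2.07·4) = 4.29/16.56 = 0.2588, so ∠ARD = 75°.

Therefore, the measure of angle ∠ARD = 75°.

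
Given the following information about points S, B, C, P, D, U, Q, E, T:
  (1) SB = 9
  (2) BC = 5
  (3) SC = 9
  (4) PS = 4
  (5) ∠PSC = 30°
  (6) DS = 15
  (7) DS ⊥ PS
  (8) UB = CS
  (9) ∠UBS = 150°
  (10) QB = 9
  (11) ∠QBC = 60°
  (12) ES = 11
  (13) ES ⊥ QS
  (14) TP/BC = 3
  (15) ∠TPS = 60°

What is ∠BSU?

From the given relations: UB = CS = 9.
Step 1: By the law of cosines on triangle SBU: SU² = 9² + 9² − 2·9·9·cos(150°) = 302.3, so SU ≈ 17.39.
Step 2: By the inverse law of cosines on triangle BSU: cos(∠BSU) = (9² + 17.39² − 9²) / (2·9·17.39) = 302.3/312.96 = 0.9659, so ∠BSU = 15°.

Therefore, the measure of angle ∠BSU = 15°.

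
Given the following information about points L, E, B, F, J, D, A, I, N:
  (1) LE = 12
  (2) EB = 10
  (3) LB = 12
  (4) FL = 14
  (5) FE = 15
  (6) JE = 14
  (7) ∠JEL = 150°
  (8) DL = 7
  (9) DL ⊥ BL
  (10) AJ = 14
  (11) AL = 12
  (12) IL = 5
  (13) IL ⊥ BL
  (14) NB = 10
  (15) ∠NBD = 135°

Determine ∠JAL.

Step 1: By the law of cosines on triangle JEL: JL² = 14² + 12² − 2·14·12·cos(150°) = 630.98, so JL ≈ 25.12.
Step 2: By the inverse law of cosines on triangle JAL: cos(∠JAL) = (14² + 12² − 25.12²) / (2·14·12) = -290.98/336 = -0.866, so ∠JAL = 150°.

Therefore, the measure of angle ∠JAL = 150°.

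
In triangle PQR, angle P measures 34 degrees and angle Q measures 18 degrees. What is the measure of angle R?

angle R = 180 - 34 - 18 = 128 degrees.

128 degrees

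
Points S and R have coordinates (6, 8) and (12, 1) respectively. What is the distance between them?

d = sqrt((6)^2 + (-7)^2) = sqrt(85)

sqrt(85)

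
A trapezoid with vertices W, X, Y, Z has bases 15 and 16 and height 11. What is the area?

Area = (15 + 16) * 11 / 2 = 341 / 2 = 341/2

341/2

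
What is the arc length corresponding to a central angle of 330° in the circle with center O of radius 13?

Arc length = 2πr × θ/360
= 2π × 13 × 11/12
= 143*pi/6

143*pi/6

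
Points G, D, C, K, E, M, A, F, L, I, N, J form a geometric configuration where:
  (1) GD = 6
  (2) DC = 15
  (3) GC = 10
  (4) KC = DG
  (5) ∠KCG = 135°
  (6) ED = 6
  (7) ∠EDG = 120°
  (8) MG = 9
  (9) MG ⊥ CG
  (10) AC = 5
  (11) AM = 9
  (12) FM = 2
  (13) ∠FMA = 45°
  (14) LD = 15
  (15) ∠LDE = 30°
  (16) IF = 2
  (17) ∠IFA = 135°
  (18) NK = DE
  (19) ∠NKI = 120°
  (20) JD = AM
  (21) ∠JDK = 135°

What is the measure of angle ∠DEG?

Step 1: By the law of cosines on triangle EDG: EG² = 6² + 6² − 2·6·6·cos(120°) = 108, so EG = 6·√3.
Step 2: By the inverse law of cosines on triangle DEG: cos(∠DEG) = (6² + (6·√3)² − 6²) / (2·6·6·√3) = 108/124.71 = 0.866, so ∠DEG = 30°.

Therefore, the measure of angle ∠DEG = 30°.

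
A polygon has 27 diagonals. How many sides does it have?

Using d = n(n - 3)/2, we solve 27 = n(n - 3)/2.
So n(n - 3) = 54.
Testing n = 9: 9 * 6 = 54 = 54. Correct.
The polygon has 9 sides.

9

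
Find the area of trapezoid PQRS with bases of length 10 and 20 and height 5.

Area = (10 + 20) * 5 / 2 = 150 / 2 = 75

75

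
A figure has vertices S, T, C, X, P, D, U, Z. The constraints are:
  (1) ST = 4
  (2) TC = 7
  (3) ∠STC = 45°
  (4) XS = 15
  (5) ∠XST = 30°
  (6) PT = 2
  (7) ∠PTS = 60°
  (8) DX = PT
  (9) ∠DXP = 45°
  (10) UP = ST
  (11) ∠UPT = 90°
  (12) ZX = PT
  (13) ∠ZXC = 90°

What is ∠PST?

Step 1: By the law of cosines on triangle STP: SP² = 4² + 2² − 2·4·2·cos(60°) = 12, so SP = 2·√3.
Step 2: By the inverse law of cosines on triangle PST: cos(∠PST) = ((2·√3)² + 4² − 2²) / (2·2·√3·4) = 24/27.71 = 0.866, so ∠PST = 30°.

Therefore, the measure of angle ∠PST = 30°.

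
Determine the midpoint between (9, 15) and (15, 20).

The midpoint is the average of the coordinates:
x: (9 + 15)/2 = 12
y: (15 + 20)/2 = 35/2
Midpoint = (12, 35/2)

(12, 35/2)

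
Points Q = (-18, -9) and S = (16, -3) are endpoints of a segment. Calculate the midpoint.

The midpoint is the point halfway along the segment.
Move half the horizontal distance: -18 + (16 - -18)/2 = -18 + 34/2 = -1
Move half the vertical distance: -9 + (-3 - -9)/2 = -9 + 6/2 = -6
Midpoint = (-1, -6)

(-1, -6)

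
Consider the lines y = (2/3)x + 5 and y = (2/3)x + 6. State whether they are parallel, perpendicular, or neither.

Slope of line 1: m1 = 2/3
Slope of line 2: m2 = 2/3
m1 = m2, so the lines are parallel.

Parallel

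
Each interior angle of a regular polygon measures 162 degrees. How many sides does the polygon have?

Each interior angle of a regular n-gon is (n - 2) * 180 / n.
Setting this equal to 162:
(n - 2) * 180 / n = 162
Each exterior angle = 180 - 162 = 18 degrees.
Since exterior angles sum to 360: n = 360 / 18 = 20.

20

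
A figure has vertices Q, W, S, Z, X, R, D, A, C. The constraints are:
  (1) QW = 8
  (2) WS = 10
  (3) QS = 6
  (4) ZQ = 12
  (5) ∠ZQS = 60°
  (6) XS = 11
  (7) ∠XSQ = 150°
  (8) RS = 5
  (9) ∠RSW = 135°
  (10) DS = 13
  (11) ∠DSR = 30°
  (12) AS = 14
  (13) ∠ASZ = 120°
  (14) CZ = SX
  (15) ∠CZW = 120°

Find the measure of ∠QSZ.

Step 1: By the law of cosines on triangle SQZ: SZ² = 6² + 12² − 2·6·12·cos(60°) = 108, so SZ = 6·√3.
Step 2: By the inverse law of cosines on triangle QSZ: cos(∠QSZ) = (6² + (6·√3)² − 12²) / (2·6·6·√3) = 0/124.71 = 0, so ∠QSZ = 90°.

Therefore, the measure of angle ∠QSZ = 90°.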